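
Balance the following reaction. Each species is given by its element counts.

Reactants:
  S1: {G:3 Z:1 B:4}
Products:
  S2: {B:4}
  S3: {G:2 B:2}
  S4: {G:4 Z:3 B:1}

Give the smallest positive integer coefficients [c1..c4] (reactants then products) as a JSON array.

G: 6·3 = 18 | 3·0+5·2+2·4 = 18
Z: 6·1 = 6 | 3·0+5·0+2·3 = 6
B: 6·4 = 24 | 3·4+5·2+2·1 = 24
gcd(6,3,5,2) = 1

Coefficients: [6, 3, 5, 2]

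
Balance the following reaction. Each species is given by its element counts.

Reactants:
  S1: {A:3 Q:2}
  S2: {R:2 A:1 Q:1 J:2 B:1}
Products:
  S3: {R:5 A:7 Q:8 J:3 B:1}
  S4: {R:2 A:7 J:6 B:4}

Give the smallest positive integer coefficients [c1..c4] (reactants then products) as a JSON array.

Coefficients: [5, 6, 2, 1]

R: 5·0+6·2 = 12 | 2·5+1·2 = 12
A: 5·3+6·1 = 21 | 2·7+1·7 = 21
Q: 5·2+6·1 = 16 | 2·8+1·0 = 16
J: 5·0+6·2 = 12 | 2·3+1·6 = 12
B: 5·0+6·1 = 6 | 2·1+1·4 = 6
gcd(5,6,2,1) = 1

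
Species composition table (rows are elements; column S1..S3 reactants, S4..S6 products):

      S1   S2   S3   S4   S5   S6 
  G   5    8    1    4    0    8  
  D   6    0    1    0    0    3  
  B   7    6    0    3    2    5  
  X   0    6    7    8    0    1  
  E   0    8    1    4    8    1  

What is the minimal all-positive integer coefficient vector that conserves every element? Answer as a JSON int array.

G: 1·5+5·8+3·1 = 48 | 6·4+2·0+3·8 = 48
D: 1·6+5·0+3·1 = 9 | 6·0+2·0+3·3 = 9
B: 1·7+5·6+3·0 = 37 | 6·3+2·2+3·5 = 37
X: 1·0+5·6+3·7 = 51 | 6·8+2·0+3·1 = 51
E: 1·0+5·8+3·1 = 43 | 6·4+2·8+3·1 = 43
gcd(1,5,3,6,2,3) = 1

Coefficients: [1, 5, 3, 6, 2, 3]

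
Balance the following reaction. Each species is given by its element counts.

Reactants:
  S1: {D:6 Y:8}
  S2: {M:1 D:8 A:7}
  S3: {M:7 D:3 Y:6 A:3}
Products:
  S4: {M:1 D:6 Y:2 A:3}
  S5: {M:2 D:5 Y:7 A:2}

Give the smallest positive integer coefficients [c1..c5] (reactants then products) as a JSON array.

Coefficients: [5, 3, 2, 5, 6]

M: 5·0+3·1+2·7 = 17 | 5·1+6·2 = 17
D: 5·6+3·8+2·3 = 60 | 5·6+6·5 = 60
Y: 5·8+3·0+2·6 = 52 | 5·2+6·7 = 52
A: 5·0+3·7+2·3 = 27 | 5·3+6·2 = 27
gcd(5,3,2,5,6) = 1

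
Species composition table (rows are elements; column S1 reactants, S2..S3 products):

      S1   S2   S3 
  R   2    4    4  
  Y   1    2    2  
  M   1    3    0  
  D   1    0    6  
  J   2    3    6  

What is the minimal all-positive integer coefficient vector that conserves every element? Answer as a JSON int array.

R: 6·2 = 12 | 2·4+1·4 = 12
Y: 6·1 = 6 | 2·2+1·2 = 6
M: 6·1 = 6 | 2·3+1·0 = 6
D: 6·1 = 6 | 2·0+1·6 = 6
J: 6·2 = 12 | 2·3+1·6 = 12
gcd(6,2,1) = 1

Coefficients: [6, 2, 1]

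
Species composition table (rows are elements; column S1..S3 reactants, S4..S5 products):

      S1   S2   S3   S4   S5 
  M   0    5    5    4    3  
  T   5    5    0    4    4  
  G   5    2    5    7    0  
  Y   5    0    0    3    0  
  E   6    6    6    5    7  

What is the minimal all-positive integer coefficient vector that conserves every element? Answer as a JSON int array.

M: 3·0+5·5+2·5 = 35 | 5·4+5·3 = 35
T: 3·5+5·5+2·0 = 40 | 5·4+5·4 = 40
G: 3·5+5·2+2·5 = 35 | 5·7+5·0 = 35
Y: 3·5+5·0+2·0 = 15 | 5·3+5·0 = 15
E: 3·6+5·6+2·6 = 60 | 5·5+5·7 = 60
gcd(3,5,2,5,5) = 1

Coefficients: [3, 5, 2, 5, 5]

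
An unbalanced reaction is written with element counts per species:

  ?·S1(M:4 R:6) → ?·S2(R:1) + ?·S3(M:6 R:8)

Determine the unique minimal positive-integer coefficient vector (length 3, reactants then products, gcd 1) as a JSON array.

M: 3·4 = 12 | 2·0+2·6 = 12
R: 3·6 = 18 | 2·1+2·8 = 18
gcd(3,2,2) = 1

Coefficients: [3, 2, 2]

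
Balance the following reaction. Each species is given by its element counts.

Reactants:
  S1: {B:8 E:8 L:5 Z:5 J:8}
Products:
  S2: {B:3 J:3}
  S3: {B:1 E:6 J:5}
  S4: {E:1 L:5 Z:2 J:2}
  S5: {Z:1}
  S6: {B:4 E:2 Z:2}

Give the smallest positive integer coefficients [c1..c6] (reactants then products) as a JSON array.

Coefficients: [4, 3, 3, 4, 2, 5]

B: 4·8 = 32 | 3·3+3·1+4·0+2·0+5·4 = 32
E: 4·8 = 32 | 3·0+3·6+4·1+2·0+5·2 = 32
L: 4·5 = 20 | 3·0+3·0+4·5+2·0+5·0 = 20
Z: 4·5 = 20 | 3·0+3·0+4·2+2·1+5·2 = 20
J: 4·8 = 32 | 3·3+3·5+4·2+2·0+5·0 = 32
gcd(4,3,3,4,2,5) = 1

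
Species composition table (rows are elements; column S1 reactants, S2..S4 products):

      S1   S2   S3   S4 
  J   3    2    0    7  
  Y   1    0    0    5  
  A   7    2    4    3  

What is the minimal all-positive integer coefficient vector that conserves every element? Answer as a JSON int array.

Coefficients: [5, 4, 6, 1]

J: 5·3 = 15 | 4·2+6·0+1·7 = 15
Y: 5·1 = 5 | 4·0+6·0+1·5 = 5
A: 5·7 = 35 | 4·2+6·4+1·3 = 35
gcd(5,4,6,1) = 1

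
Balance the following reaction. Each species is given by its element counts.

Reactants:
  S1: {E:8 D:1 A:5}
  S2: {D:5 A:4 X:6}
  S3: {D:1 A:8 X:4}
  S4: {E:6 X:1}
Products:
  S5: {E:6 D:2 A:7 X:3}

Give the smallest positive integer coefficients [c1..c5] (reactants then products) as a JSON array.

E: 3·8+1·0+2·0+1·6 = 30 | 5·6 = 30
D: 3·1+1·5+2·1+1·0 = 10 | 5·2 = 10
A: 3·5+1·4+2·8+1·0 = 35 | 5·7 = 35
X: 3·0+1·6+2·4+1·1 = 15 | 5·3 = 15
gcd(3,1,2,1,5) = 1

Coefficients: [3, 1, 2, 1, 5]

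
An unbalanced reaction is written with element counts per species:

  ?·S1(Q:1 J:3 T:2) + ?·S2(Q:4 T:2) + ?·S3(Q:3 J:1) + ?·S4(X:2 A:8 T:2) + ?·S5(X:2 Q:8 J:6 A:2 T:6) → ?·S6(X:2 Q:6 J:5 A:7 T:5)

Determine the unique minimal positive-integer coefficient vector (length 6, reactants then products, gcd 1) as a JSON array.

X: 6·0+1·0+6·0+5·2+1·2 = 12 | 6·2 = 12
Q: 6·1+1·4+6·3+5·0+1·8 = 36 | 6·6 = 36
J: 6·3+1·0+6·1+5·0+1·6 = 30 | 6·5 = 30
A: 6·0+1·0+6·0+5·8+1·2 = 42 | 6·7 = 42
T: 6·2+1·2+6·0+5·2+1·6 = 30 | 6·5 = 30
gcd(6,1,6,5,1,6) = 1

Coefficients: [6, 1, 6, 5, 1, 6]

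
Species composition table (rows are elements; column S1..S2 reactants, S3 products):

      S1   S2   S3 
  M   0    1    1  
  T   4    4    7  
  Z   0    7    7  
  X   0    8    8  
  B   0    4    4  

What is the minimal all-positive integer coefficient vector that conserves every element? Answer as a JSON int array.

Coefficients: [3, 4, 4]

M: 3·0+4·1 = 4 | 4·1 = 4
T: 3·4+4·4 = 28 | 4·7 = 28
Z: 3·0+4·7 = 28 | 4·7 = 28
X: 3·0+4·8 = 32 | 4·8 = 32
B: 3·0+4·4 = 16 | 4·4 = 16
gcd(3,4,4) = 1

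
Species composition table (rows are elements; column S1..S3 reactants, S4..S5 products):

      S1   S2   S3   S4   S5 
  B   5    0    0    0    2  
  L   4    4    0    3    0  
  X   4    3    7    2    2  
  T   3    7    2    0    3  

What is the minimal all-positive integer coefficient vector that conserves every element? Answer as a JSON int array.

Coefficients: [2, 1, 1, 4, 5]

B: 2·5+1·0+1·0 = 10 | 4·0+5·2 = 10
L: 2·4+1·4+1·0 = 12 | 4·3+5·0 = 12
X: 2·4+1·3+1·7 = 18 | 4·2+5·2 = 18
T: 2·3+1·7+1·2 = 15 | 4·0+5·3 = 15
gcd(2,1,1,4,5) = 1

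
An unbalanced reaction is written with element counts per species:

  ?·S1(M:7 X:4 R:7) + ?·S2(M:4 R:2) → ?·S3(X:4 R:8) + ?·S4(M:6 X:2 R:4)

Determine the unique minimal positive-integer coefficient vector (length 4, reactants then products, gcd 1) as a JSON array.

Coefficients: [4, 2, 1, 6]

M: 4·7+2·4 = 36 | 1·0+6·6 = 36
X: 4·4+2·0 = 16 | 1·4+6·2 = 16
R: 4·7+2·2 = 32 | 1·8+6·4 = 32
gcd(4,2,1,6) = 1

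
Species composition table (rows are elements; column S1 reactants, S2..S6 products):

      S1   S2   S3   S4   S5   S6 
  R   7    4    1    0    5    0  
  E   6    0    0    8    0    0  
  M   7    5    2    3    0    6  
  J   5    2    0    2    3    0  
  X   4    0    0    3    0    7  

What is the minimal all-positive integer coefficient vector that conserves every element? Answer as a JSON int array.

R: 4·7 = 28 | 1·4+4·1+3·0+4·5+1·0 = 28
E: 4·6 = 24 | 1·0+4·0+3·8+4·0+1·0 = 24
M: 4·7 = 28 | 1·5+4·2+3·3+4·0+1·6 = 28
J: 4·5 = 20 | 1·2+4·0+3·2+4·3+1·0 = 20
X: 4·4 = 16 | 1·0+4·0+3·3+4·0+1·7 = 16
gcd(4,1,4,3,4,1) = 1

Coefficients: [4, 1, 4, 3, 4, 1]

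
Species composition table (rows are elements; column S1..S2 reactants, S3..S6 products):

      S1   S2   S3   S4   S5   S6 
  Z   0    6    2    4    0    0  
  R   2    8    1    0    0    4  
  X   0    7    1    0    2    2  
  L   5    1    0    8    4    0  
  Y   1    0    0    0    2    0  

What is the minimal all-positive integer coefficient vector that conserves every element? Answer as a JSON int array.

Coefficients: [2, 2, 4, 1, 1, 4]

Z: 2·0+2·6 = 12 | 4·2+1·4+1·0+4·0 = 12
R: 2·2+2·8 = 20 | 4·1+1·0+1·0+4·4 = 20
X: 2·0+2·7 = 14 | 4·1+1·0+1·2+4·2 = 14
L: 2·5+2·1 = 12 | 4·0+1·8+1·4+4·0 = 12
Y: 2·1+2·0 = 2 | 4·0+1·0+1·2+4·0 = 2
gcd(2,2,4,1,1,4) = 1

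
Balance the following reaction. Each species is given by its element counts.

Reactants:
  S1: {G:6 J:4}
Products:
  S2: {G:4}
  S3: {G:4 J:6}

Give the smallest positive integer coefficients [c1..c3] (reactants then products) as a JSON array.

Coefficients: [6, 5, 4]

G: 6·6 = 36 | 5·4+4·4 = 36
J: 6·4 = 24 | 5·0+4·6 = 24
gcd(6,5,4) = 1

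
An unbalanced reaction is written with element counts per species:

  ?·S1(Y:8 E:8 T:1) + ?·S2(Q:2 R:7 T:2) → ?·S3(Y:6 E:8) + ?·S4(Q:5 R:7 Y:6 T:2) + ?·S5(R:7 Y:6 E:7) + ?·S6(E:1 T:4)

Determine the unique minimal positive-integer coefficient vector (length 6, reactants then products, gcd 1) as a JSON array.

Coefficients: [6, 5, 3, 2, 3, 3]

Q: 6·0+5·2 = 10 | 3·0+2·5+3·0+3·0 = 10
R: 6·0+5·7 = 35 | 3·0+2·7+3·7+3·0 = 35
Y: 6·8+5·0 = 48 | 3·6+2·6+3·6+3·0 = 48
E: 6·8+5·0 = 48 | 3·8+2·0+3·7+3·1 = 48
T: 6·1+5·2 = 16 | 3·0+2·2+3·0+3·4 = 16
gcd(6,5,3,2,3,3) = 1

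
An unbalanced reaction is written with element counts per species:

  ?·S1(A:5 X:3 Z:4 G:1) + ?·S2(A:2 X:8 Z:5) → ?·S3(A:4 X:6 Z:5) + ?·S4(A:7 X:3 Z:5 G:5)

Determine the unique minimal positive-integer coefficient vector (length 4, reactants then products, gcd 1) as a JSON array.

Coefficients: [5, 3, 6, 1]

A: 5·5+3·2 = 31 | 6·4+1·7 = 31
X: 5·3+3·8 = 39 | 6·6+1·3 = 39
Z: 5·4+3·5 = 35 | 6·5+1·5 = 35
G: 5·1+3·0 = 5 | 6·0+1·5 = 5
gcd(5,3,6,1) = 1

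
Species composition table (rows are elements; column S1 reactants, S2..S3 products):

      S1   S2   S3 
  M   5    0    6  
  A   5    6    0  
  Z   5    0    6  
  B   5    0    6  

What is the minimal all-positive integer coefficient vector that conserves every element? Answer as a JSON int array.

Coefficients: [6, 5, 5]

M: 6·5 = 30 | 5·0+5·6 = 30
A: 6·5 = 30 | 5·6+5·0 = 30
Z: 6·5 = 30 | 5·0+5·6 = 30
B: 6·5 = 30 | 5·0+5·6 = 30
gcd(6,5,5) = 1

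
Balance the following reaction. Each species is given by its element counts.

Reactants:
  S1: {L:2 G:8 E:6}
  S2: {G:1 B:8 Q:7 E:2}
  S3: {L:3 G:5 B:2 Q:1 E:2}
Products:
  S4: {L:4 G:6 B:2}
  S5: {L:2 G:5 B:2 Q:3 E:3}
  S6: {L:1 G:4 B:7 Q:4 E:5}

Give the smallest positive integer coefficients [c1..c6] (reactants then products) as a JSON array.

Coefficients: [3, 4, 6, 2, 6, 4]

L: 3·2+4·0+6·3 = 24 | 2·4+6·2+4·1 = 24
G: 3·8+4·1+6·5 = 58 | 2·6+6·5+4·4 = 58
B: 3·0+4·8+6·2 = 44 | 2·2+6·2+4·7 = 44
Q: 3·0+4·7+6·1 = 34 | 2·0+6·3+4·4 = 34
E: 3·6+4·2+6·2 = 38 | 2·0+6·3+4·5 = 38
gcd(3,4,6,2,6,4) = 1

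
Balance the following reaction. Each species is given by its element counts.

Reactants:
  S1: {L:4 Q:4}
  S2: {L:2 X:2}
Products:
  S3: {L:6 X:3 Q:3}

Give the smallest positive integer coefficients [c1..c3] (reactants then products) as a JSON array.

L: 3·4+6·2 = 24 | 4·6 = 24
X: 3·0+6·2 = 12 | 4·3 = 12
Q: 3·4+6·0 = 12 | 4·3 = 12
gcd(3,6,4) = 1

Coefficients: [3, 6, 4]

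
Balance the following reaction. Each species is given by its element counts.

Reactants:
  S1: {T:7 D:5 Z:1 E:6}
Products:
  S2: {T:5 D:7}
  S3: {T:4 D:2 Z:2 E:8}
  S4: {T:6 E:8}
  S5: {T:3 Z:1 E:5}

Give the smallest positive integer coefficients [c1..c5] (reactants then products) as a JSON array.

Coefficients: [6, 4, 1, 1, 4]

T: 6·7 = 42 | 4·5+1·4+1·6+4·3 = 42
D: 6·5 = 30 | 4·7+1·2+1·0+4·0 = 30
Z: 6·1 = 6 | 4·0+1·2+1·0+4·1 = 6
E: 6·6 = 36 | 4·0+1·8+1·8+4·5 = 36
gcd(6,4,1,1,4) = 1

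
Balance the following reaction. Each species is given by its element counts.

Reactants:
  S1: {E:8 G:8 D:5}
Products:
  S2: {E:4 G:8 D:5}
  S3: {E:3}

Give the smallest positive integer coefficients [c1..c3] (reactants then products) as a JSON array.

E: 3·8 = 24 | 3·4+4·3 = 24
G: 3·8 = 24 | 3·8+4·0 = 24
D: 3·5 = 15 | 3·5+4·0 = 15
gcd(3,3,4) = 1

Coefficients: [3, 3, 4]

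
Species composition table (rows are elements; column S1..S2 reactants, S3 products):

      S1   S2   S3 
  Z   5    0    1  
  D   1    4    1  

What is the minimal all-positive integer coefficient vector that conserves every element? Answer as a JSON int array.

Z: 1·5+1·0 = 5 | 5·1 = 5
D: 1·1+1·4 = 5 | 5·1 = 5
gcd(1,1,5) = 1

Coefficients: [1, 1, 5]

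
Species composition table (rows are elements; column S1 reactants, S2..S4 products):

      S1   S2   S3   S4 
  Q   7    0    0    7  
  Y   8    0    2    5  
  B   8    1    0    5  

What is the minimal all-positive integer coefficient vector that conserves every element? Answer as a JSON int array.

Q: 2·7 = 14 | 6·0+3·0+2·7 = 14
Y: 2·8 = 16 | 6·0+3·2+2·5 = 16
B: 2·8 = 16 | 6·1+3·0+2·5 = 16
gcd(2,6,3,2) = 1

Coefficients: [2, 6, 3, 2]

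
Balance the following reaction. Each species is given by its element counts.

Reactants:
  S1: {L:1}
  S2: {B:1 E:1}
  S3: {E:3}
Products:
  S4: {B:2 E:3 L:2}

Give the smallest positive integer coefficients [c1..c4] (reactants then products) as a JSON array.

Coefficients: [6, 6, 1, 3]

B: 6·0+6·1+1·0 = 6 | 3·2 = 6
E: 6·0+6·1+1·3 = 9 | 3·3 = 9
L: 6·1+6·0+1·0 = 6 | 3·2 = 6
gcd(6,6,1,3) = 1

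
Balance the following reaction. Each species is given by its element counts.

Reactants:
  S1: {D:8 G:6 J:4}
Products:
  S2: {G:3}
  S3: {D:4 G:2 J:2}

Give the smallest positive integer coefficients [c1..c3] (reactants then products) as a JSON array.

Coefficients: [3, 2, 6]

D: 3·8 = 24 | 2·0+6·4 = 24
G: 3·6 = 18 | 2·3+6·2 = 18
J: 3·4 = 12 | 2·0+6·2 = 12
gcd(3,2,6) = 1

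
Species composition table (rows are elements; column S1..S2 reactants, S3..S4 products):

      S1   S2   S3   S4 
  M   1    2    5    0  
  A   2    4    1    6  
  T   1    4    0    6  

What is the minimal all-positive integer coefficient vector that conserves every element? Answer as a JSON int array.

Coefficients: [2, 4, 2, 3]

M: 2·1+4·2 = 10 | 2·5+3·0 = 10
A: 2·2+4·4 = 20 | 2·1+3·6 = 20
T: 2·1+4·4 = 18 | 2·0+3·6 = 18
gcd(2,4,2,3) = 1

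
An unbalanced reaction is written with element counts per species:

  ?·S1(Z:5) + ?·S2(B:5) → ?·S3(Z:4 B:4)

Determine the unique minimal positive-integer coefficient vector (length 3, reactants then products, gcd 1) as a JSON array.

Coefficients: [4, 4, 5]

Z: 4·5+4·0 = 20 | 5·4 = 20
B: 4·0+4·5 = 20 | 5·4 = 20
gcd(4,4,5) = 1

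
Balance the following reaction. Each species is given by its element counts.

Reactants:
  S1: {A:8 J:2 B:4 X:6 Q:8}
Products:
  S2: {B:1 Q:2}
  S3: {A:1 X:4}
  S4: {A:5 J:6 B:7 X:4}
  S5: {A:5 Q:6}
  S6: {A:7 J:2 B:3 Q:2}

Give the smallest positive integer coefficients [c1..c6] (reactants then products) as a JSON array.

A: 4·8 = 32 | 6·0+5·1+1·5+3·5+1·7 = 32
J: 4·2 = 8 | 6·0+5·0+1·6+3·0+1·2 = 8
B: 4·4 = 16 | 6·1+5·0+1·7+3·0+1·3 = 16
X: 4·6 = 24 | 6·0+5·4+1·4+3·0+1·0 = 24
Q: 4·8 = 32 | 6·2+5·0+1·0+3·6+1·2 = 32
gcd(4,6,5,1,3,1) = 1

Coefficients: [4, 6, 5, 1, 3, 1]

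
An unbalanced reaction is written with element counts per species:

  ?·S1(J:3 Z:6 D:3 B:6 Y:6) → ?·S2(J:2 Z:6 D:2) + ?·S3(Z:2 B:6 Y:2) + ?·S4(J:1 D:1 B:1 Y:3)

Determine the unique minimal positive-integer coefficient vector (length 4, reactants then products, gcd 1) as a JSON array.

J: 4·3 = 12 | 3·2+3·0+6·1 = 12
Z: 4·6 = 24 | 3·6+3·2+6·0 = 24
D: 4·3 = 12 | 3·2+3·0+6·1 = 12
B: 4·6 = 24 | 3·0+3·6+6·1 = 24
Y: 4·6 = 24 | 3·0+3·2+6·3 = 24
gcd(4,3,3,6) = 1

Coefficients: [4, 3, 3, 6]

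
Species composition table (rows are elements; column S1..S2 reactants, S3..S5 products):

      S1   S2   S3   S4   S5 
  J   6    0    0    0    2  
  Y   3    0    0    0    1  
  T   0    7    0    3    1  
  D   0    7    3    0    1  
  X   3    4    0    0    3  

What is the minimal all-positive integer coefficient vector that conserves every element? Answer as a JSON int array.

J: 2·6+3·0 = 12 | 5·0+5·0+6·2 = 12
Y: 2·3+3·0 = 6 | 5·0+5·0+6·1 = 6
T: 2·0+3·7 = 21 | 5·0+5·3+6·1 = 21
D: 2·0+3·7 = 21 | 5·3+5·0+6·1 = 21
X: 2·3+3·4 = 18 | 5·0+5·0+6·3 = 18
gcd(2,3,5,5,6) = 1

Coefficients: [2, 3, 5, 5, 6]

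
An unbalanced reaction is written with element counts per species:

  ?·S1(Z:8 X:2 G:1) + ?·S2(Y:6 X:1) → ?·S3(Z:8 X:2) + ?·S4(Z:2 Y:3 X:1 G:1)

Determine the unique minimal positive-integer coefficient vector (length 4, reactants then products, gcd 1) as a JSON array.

Coefficients: [4, 2, 3, 4]

Z: 4·8+2·0 = 32 | 3·8+4·2 = 32
Y: 4·0+2·6 = 12 | 3·0+4·3 = 12
X: 4·2+2·1 = 10 | 3·2+4·1 = 10
G: 4·1+2·0 = 4 | 3·0+4·1 = 4
gcd(4,2,3,4) = 1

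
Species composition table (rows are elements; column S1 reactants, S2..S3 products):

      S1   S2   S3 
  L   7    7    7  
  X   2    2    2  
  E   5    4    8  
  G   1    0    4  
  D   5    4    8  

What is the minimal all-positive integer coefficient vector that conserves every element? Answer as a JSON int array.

Coefficients: [4, 3, 1]

L: 4·7 = 28 | 3·7+1·7 = 28
X: 4·2 = 8 | 3·2+1·2 = 8
E: 4·5 = 20 | 3·4+1·8 = 20
G: 4·1 = 4 | 3·0+1·4 = 4
D: 4·5 = 20 | 3·4+1·8 = 20
gcd(4,3,1) = 1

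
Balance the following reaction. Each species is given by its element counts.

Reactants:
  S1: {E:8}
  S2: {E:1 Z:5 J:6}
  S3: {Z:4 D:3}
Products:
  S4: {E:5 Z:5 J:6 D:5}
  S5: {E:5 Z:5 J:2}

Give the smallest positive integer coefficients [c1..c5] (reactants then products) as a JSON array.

Coefficients: [5, 5, 5, 3, 6]

E: 5·8+5·1+5·0 = 45 | 3·5+6·5 = 45
Z: 5·0+5·5+5·4 = 45 | 3·5+6·5 = 45
J: 5·0+5·6+5·0 = 30 | 3·6+6·2 = 30
D: 5·0+5·0+5·3 = 15 | 3·5+6·0 = 15
gcd(5,5,5,3,6) = 1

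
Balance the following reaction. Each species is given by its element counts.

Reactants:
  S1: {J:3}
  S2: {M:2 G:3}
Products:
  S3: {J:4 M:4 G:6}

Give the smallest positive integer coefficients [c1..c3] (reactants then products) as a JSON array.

Coefficients: [4, 6, 3]

J: 4·3+6·0 = 12 | 3·4 = 12
M: 4·0+6·2 = 12 | 3·4 = 12
G: 4·0+6·3 = 18 | 3·6 = 18
gcd(4,6,3) = 1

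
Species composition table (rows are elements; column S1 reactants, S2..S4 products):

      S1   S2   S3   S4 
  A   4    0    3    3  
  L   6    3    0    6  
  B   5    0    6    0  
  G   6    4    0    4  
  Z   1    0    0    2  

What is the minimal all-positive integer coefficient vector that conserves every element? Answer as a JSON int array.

Coefficients: [6, 6, 5, 3]

A: 6·4 = 24 | 6·0+5·3+3·3 = 24
L: 6·6 = 36 | 6·3+5·0+3·6 = 36
B: 6·5 = 30 | 6·0+5·6+3·0 = 30
G: 6·6 = 36 | 6·4+5·0+3·4 = 36
Z: 6·1 = 6 | 6·0+5·0+3·2 = 6
gcd(6,6,5,3) = 1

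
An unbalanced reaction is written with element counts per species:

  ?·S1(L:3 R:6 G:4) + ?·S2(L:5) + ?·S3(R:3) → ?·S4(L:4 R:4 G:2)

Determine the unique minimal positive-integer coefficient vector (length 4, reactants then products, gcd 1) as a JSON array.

Coefficients: [3, 3, 2, 6]

L: 3·3+3·5+2·0 = 24 | 6·4 = 24
R: 3·6+3·0+2·3 = 24 | 6·4 = 24
G: 3·4+3·0+2·0 = 12 | 6·2 = 12
gcd(3,3,2,6) = 1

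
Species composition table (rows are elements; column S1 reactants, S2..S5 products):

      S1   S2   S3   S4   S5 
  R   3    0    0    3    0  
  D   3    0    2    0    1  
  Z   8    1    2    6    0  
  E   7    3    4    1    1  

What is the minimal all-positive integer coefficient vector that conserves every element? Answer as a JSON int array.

Coefficients: [4, 2, 3, 4, 6]

R: 4·3 = 12 | 2·0+3·0+4·3+6·0 = 12
D: 4·3 = 12 | 2·0+3·2+4·0+6·1 = 12
Z: 4·8 = 32 | 2·1+3·2+4·6+6·0 = 32
E: 4·7 = 28 | 2·3+3·4+4·1+6·1 = 28
gcd(4,2,3,4,6) = 1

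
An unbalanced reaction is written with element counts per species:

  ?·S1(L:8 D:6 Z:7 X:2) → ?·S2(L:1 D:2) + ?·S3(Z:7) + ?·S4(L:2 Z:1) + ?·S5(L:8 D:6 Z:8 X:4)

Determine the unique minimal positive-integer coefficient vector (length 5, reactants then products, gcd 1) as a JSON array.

Coefficients: [4, 6, 1, 5, 2]

L: 4·8 = 32 | 6·1+1·0+5·2+2·8 = 32
D: 4·6 = 24 | 6·2+1·0+5·0+2·6 = 24
Z: 4·7 = 28 | 6·0+1·7+5·1+2·8 = 28
X: 4·2 = 8 | 6·0+1·0+5·0+2·4 = 8
gcd(4,6,1,5,2) = 1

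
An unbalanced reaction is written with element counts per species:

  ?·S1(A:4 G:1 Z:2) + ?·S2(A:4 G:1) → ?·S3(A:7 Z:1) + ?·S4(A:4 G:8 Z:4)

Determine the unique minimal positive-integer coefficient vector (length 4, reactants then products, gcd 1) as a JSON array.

Coefficients: [4, 4, 4, 1]

A: 4·4+4·4 = 32 | 4·7+1·4 = 32
G: 4·1+4·1 = 8 | 4·0+1·8 = 8
Z: 4·2+4·0 = 8 | 4·1+1·4 = 8
gcd(4,4,4,1) = 1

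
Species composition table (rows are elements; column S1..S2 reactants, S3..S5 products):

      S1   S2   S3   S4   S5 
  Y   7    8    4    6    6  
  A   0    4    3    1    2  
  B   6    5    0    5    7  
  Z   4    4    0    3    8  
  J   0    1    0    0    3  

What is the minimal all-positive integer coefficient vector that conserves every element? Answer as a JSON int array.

Coefficients: [2, 3, 2, 4, 1]

Y: 2·7+3·8 = 38 | 2·4+4·6+1·6 = 38
A: 2·0+3·4 = 12 | 2·3+4·1+1·2 = 12
B: 2·6+3·5 = 27 | 2·0+4·5+1·7 = 27
Z: 2·4+3·4 = 20 | 2·0+4·3+1·8 = 20
J: 2·0+3·1 = 3 | 2·0+4·0+1·3 = 3
gcd(2,3,2,4,1) = 1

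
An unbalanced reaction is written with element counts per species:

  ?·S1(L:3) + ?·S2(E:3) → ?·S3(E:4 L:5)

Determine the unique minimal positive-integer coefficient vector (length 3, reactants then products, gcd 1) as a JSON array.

Coefficients: [5, 4, 3]

E: 5·0+4·3 = 12 | 3·4 = 12
L: 5·3+4·0 = 15 | 3·5 = 15
gcd(5,4,3) = 1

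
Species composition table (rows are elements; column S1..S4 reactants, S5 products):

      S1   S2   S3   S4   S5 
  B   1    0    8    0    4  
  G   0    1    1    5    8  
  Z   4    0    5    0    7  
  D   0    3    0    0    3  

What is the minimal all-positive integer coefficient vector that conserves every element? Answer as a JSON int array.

B: 4·1+3·0+1·8+4·0 = 12 | 3·4 = 12
G: 4·0+3·1+1·1+4·5 = 24 | 3·8 = 24
Z: 4·4+3·0+1·5+4·0 = 21 | 3·7 = 21
D: 4·0+3·3+1·0+4·0 = 9 | 3·3 = 9
gcd(4,3,1,4,3) = 1

Coefficients: [4, 3, 1, 4, 3]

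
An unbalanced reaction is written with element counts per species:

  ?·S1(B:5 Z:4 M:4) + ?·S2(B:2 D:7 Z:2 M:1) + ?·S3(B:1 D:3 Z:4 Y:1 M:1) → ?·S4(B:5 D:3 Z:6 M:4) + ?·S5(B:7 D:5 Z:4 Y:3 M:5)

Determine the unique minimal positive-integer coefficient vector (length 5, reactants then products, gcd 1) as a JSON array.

Coefficients: [6, 2, 3, 6, 1]

B: 6·5+2·2+3·1 = 37 | 6·5+1·7 = 37
D: 6·0+2·7+3·3 = 23 | 6·3+1·5 = 23
Z: 6·4+2·2+3·4 = 40 | 6·6+1·4 = 40
Y: 6·0+2·0+3·1 = 3 | 6·0+1·3 = 3
M: 6·4+2·1+3·1 = 29 | 6·4+1·5 = 29
gcd(6,2,3,6,1) = 1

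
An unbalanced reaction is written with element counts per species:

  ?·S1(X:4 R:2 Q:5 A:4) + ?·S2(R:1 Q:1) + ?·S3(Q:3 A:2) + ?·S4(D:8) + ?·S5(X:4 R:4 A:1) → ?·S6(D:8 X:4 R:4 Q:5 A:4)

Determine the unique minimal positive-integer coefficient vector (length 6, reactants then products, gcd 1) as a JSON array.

D: 1·0+2·0+6·0+5·8+4·0 = 40 | 5·8 = 40
X: 1·4+2·0+6·0+5·0+4·4 = 20 | 5·4 = 20
R: 1·2+2·1+6·0+5·0+4·4 = 20 | 5·4 = 20
Q: 1·5+2·1+6·3+5·0+4·0 = 25 | 5·5 = 25
A: 1·4+2·0+6·2+5·0+4·1 = 20 | 5·4 = 20
gcd(1,2,6,5,4,5) = 1

Coefficients: [1, 2, 6, 5, 4, 5]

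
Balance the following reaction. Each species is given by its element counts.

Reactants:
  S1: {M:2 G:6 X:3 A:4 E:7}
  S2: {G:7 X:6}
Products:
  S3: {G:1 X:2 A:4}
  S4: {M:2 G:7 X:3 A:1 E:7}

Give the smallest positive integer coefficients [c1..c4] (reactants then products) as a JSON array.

Coefficients: [4, 1, 3, 4]

M: 4·2+1·0 = 8 | 3·0+4·2 = 8
G: 4·6+1·7 = 31 | 3·1+4·7 = 31
X: 4·3+1·6 = 18 | 3·2+4·3 = 18
A: 4·4+1·0 = 16 | 3·4+4·1 = 16
E: 4·7+1·0 = 28 | 3·0+4·7 = 28
gcd(4,1,3,4) = 1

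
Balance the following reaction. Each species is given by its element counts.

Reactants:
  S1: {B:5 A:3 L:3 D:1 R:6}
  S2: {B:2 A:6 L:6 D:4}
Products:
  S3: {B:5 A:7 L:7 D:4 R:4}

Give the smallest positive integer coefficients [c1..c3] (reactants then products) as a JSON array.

Coefficients: [4, 5, 6]

B: 4·5+5·2 = 30 | 6·5 = 30
A: 4·3+5·6 = 42 | 6·7 = 42
L: 4·3+5·6 = 42 | 6·7 = 42
D: 4·1+5·4 = 24 | 6·4 = 24
R: 4·6+5·0 = 24 | 6·4 = 24
gcd(4,5,6) = 1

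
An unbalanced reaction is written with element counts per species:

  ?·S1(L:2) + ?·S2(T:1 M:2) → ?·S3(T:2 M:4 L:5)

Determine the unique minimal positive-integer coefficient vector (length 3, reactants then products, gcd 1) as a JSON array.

T: 5·0+4·1 = 4 | 2·2 = 4
M: 5·0+4·2 = 8 | 2·4 = 8
L: 5·2+4·0 = 10 | 2·5 = 10
gcd(5,4,2) = 1

Coefficients: [5, 4, 2]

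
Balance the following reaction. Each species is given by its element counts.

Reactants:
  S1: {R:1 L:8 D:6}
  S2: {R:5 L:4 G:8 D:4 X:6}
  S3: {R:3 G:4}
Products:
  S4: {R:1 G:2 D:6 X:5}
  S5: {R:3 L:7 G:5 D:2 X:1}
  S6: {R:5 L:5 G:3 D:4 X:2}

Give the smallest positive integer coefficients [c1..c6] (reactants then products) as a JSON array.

R: 4·1+5·5+1·3 = 32 | 4·1+6·3+2·5 = 32
L: 4·8+5·4+1·0 = 52 | 4·0+6·7+2·5 = 52
G: 4·0+5·8+1·4 = 44 | 4·2+6·5+2·3 = 44
D: 4·6+5·4+1·0 = 44 | 4·6+6·2+2·4 = 44
X: 4·0+5·6+1·0 = 30 | 4·5+6·1+2·2 = 30
gcd(4,5,1,4,6,2) = 1

Coefficients: [4, 5, 1, 4, 6, 2]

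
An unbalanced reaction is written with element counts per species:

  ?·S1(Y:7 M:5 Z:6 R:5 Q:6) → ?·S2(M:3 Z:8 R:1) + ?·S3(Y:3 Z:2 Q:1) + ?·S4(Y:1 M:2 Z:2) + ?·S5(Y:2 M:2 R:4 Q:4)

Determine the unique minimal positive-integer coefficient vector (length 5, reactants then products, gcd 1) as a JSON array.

Coefficients: [5, 1, 6, 5, 6]

Y: 5·7 = 35 | 1·0+6·3+5·1+6·2 = 35
M: 5·5 = 25 | 1·3+6·0+5·2+6·2 = 25
Z: 5·6 = 30 | 1·8+6·2+5·2+6·0 = 30
R: 5·5 = 25 | 1·1+6·0+5·0+6·4 = 25
Q: 5·6 = 30 | 1·0+6·1+5·0+6·4 = 30
gcd(5,1,6,5,6) = 1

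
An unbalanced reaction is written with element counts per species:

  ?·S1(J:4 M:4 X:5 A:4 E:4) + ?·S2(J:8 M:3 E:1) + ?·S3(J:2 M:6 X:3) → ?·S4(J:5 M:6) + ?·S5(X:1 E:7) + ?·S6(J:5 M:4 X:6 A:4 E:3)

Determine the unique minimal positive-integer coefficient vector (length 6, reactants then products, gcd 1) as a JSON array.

J: 5·4+2·8+2·2 = 40 | 3·5+1·0+5·5 = 40
M: 5·4+2·3+2·6 = 38 | 3·6+1·0+5·4 = 38
X: 5·5+2·0+2·3 = 31 | 3·0+1·1+5·6 = 31
A: 5·4+2·0+2·0 = 20 | 3·0+1·0+5·4 = 20
E: 5·4+2·1+2·0 = 22 | 3·0+1·7+5·3 = 22
gcd(5,2,2,3,1,5) = 1

Coefficients: [5, 2, 2, 3, 1, 5]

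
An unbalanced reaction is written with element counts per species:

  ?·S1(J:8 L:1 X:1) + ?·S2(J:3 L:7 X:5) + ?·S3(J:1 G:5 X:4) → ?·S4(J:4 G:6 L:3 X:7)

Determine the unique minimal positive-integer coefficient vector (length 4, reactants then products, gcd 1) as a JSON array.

J: 1·8+2·3+6·1 = 20 | 5·4 = 20
G: 1·0+2·0+6·5 = 30 | 5·6 = 30
L: 1·1+2·7+6·0 = 15 | 5·3 = 15
X: 1·1+2·5+6·4 = 35 | 5·7 = 35
gcd(1,2,6,5) = 1

Coefficients: [1, 2, 6, 5]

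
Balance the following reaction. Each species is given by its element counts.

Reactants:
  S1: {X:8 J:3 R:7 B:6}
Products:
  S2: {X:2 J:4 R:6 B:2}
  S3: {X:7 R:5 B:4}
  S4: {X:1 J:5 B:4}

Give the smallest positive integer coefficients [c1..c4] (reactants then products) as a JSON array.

X: 3·8 = 24 | 1·2+3·7+1·1 = 24
J: 3·3 = 9 | 1·4+3·0+1·5 = 9
R: 3·7 = 21 | 1·6+3·5+1·0 = 21
B: 3·6 = 18 | 1·2+3·4+1·4 = 18
gcd(3,1,3,1) = 1

Coefficients: [3, 1, 3, 1]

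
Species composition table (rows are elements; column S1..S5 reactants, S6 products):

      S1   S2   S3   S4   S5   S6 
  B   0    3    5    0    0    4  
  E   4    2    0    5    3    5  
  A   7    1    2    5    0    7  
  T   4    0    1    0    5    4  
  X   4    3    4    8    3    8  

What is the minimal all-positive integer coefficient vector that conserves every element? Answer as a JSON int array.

Coefficients: [4, 3, 3, 1, 1, 6]

B: 4·0+3·3+3·5+1·0+1·0 = 24 | 6·4 = 24
E: 4·4+3·2+3·0+1·5+1·3 = 30 | 6·5 = 30
A: 4·7+3·1+3·2+1·5+1·0 = 42 | 6·7 = 42
T: 4·4+3·0+3·1+1·0+1·5 = 24 | 6·4 = 24
X: 4·4+3·3+3·4+1·8+1·3 = 48 | 6·8 = 48
gcd(4,3,3,1,1,6) = 1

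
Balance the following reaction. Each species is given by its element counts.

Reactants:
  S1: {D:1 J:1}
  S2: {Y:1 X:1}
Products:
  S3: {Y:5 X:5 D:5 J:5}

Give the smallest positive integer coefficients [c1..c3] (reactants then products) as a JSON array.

Coefficients: [5, 5, 1]

Y: 5·0+5·1 = 5 | 1·5 = 5
X: 5·0+5·1 = 5 | 1·5 = 5
D: 5·1+5·0 = 5 | 1·5 = 5
J: 5·1+5·0 = 5 | 1·5 = 5
gcd(5,5,1) = 1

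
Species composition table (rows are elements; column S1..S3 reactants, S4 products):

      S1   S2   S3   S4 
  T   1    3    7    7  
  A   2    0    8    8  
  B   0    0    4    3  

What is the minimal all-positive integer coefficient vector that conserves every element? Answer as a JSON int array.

T: 4·1+1·3+3·7 = 28 | 4·7 = 28
A: 4·2+1·0+3·8 = 32 | 4·8 = 32
B: 4·0+1·0+3·4 = 12 | 4·3 = 12
gcd(4,1,3,4) = 1

Coefficients: [4, 1, 3, 4]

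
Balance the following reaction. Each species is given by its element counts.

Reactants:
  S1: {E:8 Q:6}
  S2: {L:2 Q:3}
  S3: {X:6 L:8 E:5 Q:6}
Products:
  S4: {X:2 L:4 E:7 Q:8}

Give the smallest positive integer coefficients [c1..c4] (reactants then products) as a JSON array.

Coefficients: [2, 2, 1, 3]

X: 2·0+2·0+1·6 = 6 | 3·2 = 6
L: 2·0+2·2+1·8 = 12 | 3·4 = 12
E: 2·8+2·0+1·5 = 21 | 3·7 = 21
Q: 2·6+2·3+1·6 = 24 | 3·8 = 24
gcd(2,2,1,3) = 1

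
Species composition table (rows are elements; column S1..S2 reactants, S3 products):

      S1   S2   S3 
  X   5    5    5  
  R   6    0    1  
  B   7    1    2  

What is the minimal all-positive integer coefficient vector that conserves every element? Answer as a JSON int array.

Coefficients: [1, 5, 6]

X: 1·5+5·5 = 30 | 6·5 = 30
R: 1·6+5·0 = 6 | 6·1 = 6
B: 1·7+5·1 = 12 | 6·2 = 12
gcd(1,5,6) = 1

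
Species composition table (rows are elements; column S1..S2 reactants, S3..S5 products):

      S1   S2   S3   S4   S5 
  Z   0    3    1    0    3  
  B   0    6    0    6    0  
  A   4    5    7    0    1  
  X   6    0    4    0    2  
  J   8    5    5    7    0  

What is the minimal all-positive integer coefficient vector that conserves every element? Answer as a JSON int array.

Z: 5·0+5·3 = 15 | 6·1+5·0+3·3 = 15
B: 5·0+5·6 = 30 | 6·0+5·6+3·0 = 30
A: 5·4+5·5 = 45 | 6·7+5·0+3·1 = 45
X: 5·6+5·0 = 30 | 6·4+5·0+3·2 = 30
J: 5·8+5·5 = 65 | 6·5+5·7+3·0 = 65
gcd(5,5,6,5,3) = 1

Coefficients: [5, 5, 6, 5, 3]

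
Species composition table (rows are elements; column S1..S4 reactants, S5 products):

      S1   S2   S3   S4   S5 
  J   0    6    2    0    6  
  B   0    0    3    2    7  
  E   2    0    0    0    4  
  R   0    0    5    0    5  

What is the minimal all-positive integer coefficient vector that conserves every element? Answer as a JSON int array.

Coefficients: [6, 2, 3, 6, 3]

J: 6·0+2·6+3·2+6·0 = 18 | 3·6 = 18
B: 6·0+2·0+3·3+6·2 = 21 | 3·7 = 21
E: 6·2+2·0+3·0+6·0 = 12 | 3·4 = 12
R: 6·0+2·0+3·5+6·0 = 15 | 3·5 = 15
gcd(6,2,3,6,3) = 1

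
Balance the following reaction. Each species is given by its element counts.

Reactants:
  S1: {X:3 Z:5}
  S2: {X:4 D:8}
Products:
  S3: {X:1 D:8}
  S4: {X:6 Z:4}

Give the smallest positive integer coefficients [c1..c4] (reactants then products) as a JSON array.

X: 4·3+6·4 = 36 | 6·1+5·6 = 36
Z: 4·5+6·0 = 20 | 6·0+5·4 = 20
D: 4·0+6·8 = 48 | 6·8+5·0 = 48
gcd(4,6,6,5) = 1

Coefficients: [4, 6, 6, 5]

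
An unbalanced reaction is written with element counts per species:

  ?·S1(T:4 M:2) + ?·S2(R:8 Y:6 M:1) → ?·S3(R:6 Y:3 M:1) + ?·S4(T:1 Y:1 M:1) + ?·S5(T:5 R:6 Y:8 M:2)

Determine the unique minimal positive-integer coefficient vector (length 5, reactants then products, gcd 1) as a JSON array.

Coefficients: [3, 6, 6, 2, 2]

T: 3·4+6·0 = 12 | 6·0+2·1+2·5 = 12
R: 3·0+6·8 = 48 | 6·6+2·0+2·6 = 48
Y: 3·0+6·6 = 36 | 6·3+2·1+2·8 = 36
M: 3·2+6·1 = 12 | 6·1+2·1+2·2 = 12
gcd(3,6,6,2,2) = 1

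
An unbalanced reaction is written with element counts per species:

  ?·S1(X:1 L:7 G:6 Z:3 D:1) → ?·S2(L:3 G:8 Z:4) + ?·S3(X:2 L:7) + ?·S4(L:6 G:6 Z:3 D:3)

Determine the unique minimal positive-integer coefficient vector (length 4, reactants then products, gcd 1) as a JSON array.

X: 6·1 = 6 | 3·0+3·2+2·0 = 6
L: 6·7 = 42 | 3·3+3·7+2·6 = 42
G: 6·6 = 36 | 3·8+3·0+2·6 = 36
Z: 6·3 = 18 | 3·4+3·0+2·3 = 18
D: 6·1 = 6 | 3·0+3·0+2·3 = 6
gcd(6,3,3,2) = 1

Coefficients: [6, 3, 3, 2]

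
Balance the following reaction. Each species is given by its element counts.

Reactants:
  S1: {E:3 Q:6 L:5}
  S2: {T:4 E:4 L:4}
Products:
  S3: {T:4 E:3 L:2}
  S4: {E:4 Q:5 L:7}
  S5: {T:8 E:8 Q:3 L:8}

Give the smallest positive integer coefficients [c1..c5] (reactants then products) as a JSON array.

T: 3·0+5·4 = 20 | 3·4+3·0+1·8 = 20
E: 3·3+5·4 = 29 | 3·3+3·4+1·8 = 29
Q: 3·6+5·0 = 18 | 3·0+3·5+1·3 = 18
L: 3·5+5·4 = 35 | 3·2+3·7+1·8 = 35
gcd(3,5,3,3,1) = 1

Coefficients: [3, 5, 3, 3, 1]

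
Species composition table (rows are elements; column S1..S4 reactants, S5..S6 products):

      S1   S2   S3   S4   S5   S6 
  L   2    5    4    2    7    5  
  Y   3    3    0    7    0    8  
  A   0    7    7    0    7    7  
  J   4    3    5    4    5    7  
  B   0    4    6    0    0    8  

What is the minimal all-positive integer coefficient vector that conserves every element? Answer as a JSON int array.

Coefficients: [3, 6, 4, 3, 4, 6]

L: 3·2+6·5+4·4+3·2 = 58 | 4·7+6·5 = 58
Y: 3·3+6·3+4·0+3·7 = 48 | 4·0+6·8 = 48
A: 3·0+6·7+4·7+3·0 = 70 | 4·7+6·7 = 70
J: 3·4+6·3+4·5+3·4 = 62 | 4·5+6·7 = 62
B: 3·0+6·4+4·6+3·0 = 48 | 4·0+6·8 = 48
gcd(3,6,4,3,4,6) = 1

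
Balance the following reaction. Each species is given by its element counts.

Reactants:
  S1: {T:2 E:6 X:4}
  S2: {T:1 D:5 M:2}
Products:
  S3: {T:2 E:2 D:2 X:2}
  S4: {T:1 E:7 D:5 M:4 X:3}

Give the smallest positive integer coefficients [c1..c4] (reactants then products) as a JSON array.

T: 4·2+4·1 = 12 | 5·2+2·1 = 12
E: 4·6+4·0 = 24 | 5·2+2·7 = 24
D: 4·0+4·5 = 20 | 5·2+2·5 = 20
M: 4·0+4·2 = 8 | 5·0+2·4 = 8
X: 4·4+4·0 = 16 | 5·2+2·3 = 16
gcd(4,4,5,2) = 1

Coefficients: [4, 4, 5, 2]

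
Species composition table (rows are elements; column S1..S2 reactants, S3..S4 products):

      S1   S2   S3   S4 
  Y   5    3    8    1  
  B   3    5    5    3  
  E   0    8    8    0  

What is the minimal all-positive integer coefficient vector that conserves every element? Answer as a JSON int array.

Coefficients: [5, 4, 4, 5]

Y: 5·5+4·3 = 37 | 4·8+5·1 = 37
B: 5·3+4·5 = 35 | 4·5+5·3 = 35
E: 5·0+4·8 = 32 | 4·8+5·0 = 32
gcd(5,4,4,5) = 1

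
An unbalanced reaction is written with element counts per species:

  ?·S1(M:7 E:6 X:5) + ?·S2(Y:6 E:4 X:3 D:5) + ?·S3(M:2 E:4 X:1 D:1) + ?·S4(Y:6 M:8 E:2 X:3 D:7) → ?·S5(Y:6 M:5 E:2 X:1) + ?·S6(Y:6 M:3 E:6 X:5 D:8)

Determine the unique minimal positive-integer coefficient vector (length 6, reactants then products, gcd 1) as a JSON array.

Coefficients: [1, 5, 1, 2, 2, 5]

Y: 1·0+5·6+1·0+2·6 = 42 | 2·6+5·6 = 42
M: 1·7+5·0+1·2+2·8 = 25 | 2·5+5·3 = 25
E: 1·6+5·4+1·4+2·2 = 34 | 2·2+5·6 = 34
X: 1·5+5·3+1·1+2·3 = 27 | 2·1+5·5 = 27
D: 1·0+5·5+1·1+2·7 = 40 | 2·0+5·8 = 40
gcd(1,5,1,2,2,5) = 1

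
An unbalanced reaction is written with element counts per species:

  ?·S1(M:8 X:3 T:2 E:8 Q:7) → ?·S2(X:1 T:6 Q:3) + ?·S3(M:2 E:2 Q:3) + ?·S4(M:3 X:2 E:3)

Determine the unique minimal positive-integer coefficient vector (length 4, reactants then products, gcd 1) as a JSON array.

M: 3·8 = 24 | 1·0+6·2+4·3 = 24
X: 3·3 = 9 | 1·1+6·0+4·2 = 9
T: 3·2 = 6 | 1·6+6·0+4·0 = 6
E: 3·8 = 24 | 1·0+6·2+4·3 = 24
Q: 3·7 = 21 | 1·3+6·3+4·0 = 21
gcd(3,1,6,4) = 1

Coefficients: [3, 1, 6, 4]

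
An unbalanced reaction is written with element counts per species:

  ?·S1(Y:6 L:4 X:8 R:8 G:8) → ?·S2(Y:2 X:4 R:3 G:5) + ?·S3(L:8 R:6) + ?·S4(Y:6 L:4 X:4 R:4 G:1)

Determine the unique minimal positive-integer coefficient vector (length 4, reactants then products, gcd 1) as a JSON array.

Y: 4·6 = 24 | 6·2+1·0+2·6 = 24
L: 4·4 = 16 | 6·0+1·8+2·4 = 16
X: 4·8 = 32 | 6·4+1·0+2·4 = 32
R: 4·8 = 32 | 6·3+1·6+2·4 = 32
G: 4·8 = 32 | 6·5+1·0+2·1 = 32
gcd(4,6,1,2) = 1

Coefficients: [4, 6, 1, 2]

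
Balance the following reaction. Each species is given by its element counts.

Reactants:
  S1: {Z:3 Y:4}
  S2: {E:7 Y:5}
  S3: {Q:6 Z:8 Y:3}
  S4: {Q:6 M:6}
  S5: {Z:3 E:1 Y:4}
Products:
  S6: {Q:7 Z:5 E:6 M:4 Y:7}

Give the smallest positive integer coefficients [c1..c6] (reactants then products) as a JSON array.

Q: 1·0+5·0+3·6+4·6+1·0 = 42 | 6·7 = 42
Z: 1·3+5·0+3·8+4·0+1·3 = 30 | 6·5 = 30
E: 1·0+5·7+3·0+4·0+1·1 = 36 | 6·6 = 36
M: 1·0+5·0+3·0+4·6+1·0 = 24 | 6·4 = 24
Y: 1·4+5·5+3·3+4·0+1·4 = 42 | 6·7 = 42
gcd(1,5,3,4,1,6) = 1

Coefficients: [1, 5, 3, 4, 1, 6]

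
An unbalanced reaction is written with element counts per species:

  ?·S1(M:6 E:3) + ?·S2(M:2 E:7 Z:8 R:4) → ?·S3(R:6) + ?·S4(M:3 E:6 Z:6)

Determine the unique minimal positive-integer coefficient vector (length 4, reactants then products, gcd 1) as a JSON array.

M: 1·6+3·2 = 12 | 2·0+4·3 = 12
E: 1·3+3·7 = 24 | 2·0+4·6 = 24
Z: 1·0+3·8 = 24 | 2·0+4·6 = 24
R: 1·0+3·4 = 12 | 2·6+4·0 = 12
gcd(1,3,2,4) = 1

Coefficients: [1, 3, 2, 4]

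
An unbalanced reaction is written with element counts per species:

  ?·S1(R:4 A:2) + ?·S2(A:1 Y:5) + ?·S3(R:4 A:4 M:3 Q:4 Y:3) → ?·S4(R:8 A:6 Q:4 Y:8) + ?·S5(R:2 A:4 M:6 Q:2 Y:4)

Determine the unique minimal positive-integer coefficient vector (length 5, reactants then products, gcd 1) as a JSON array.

Coefficients: [3, 4, 4, 3, 2]

R: 3·4+4·0+4·4 = 28 | 3·8+2·2 = 28
A: 3·2+4·1+4·4 = 26 | 3·6+2·4 = 26
M: 3·0+4·0+4·3 = 12 | 3·0+2·6 = 12
Q: 3·0+4·0+4·4 = 16 | 3·4+2·2 = 16
Y: 3·0+4·5+4·3 = 32 | 3·8+2·4 = 32
gcd(3,4,4,3,2) = 1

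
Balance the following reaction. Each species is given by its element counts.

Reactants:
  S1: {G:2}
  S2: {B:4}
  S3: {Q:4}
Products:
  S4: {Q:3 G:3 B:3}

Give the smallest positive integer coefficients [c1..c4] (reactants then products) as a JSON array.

Q: 6·0+3·0+3·4 = 12 | 4·3 = 12
G: 6·2+3·0+3·0 = 12 | 4·3 = 12
B: 6·0+3·4+3·0 = 12 | 4·3 = 12
gcd(6,3,3,4) = 1

Coefficients: [6, 3, 3, 4]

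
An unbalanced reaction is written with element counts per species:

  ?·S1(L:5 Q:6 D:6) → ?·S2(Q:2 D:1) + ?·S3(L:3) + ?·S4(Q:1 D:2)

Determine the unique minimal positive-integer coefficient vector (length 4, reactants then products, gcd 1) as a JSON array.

Coefficients: [3, 6, 5, 6]

L: 3·5 = 15 | 6·0+5·3+6·0 = 15
Q: 3·6 = 18 | 6·2+5·0+6·1 = 18
D: 3·6 = 18 | 6·1+5·0+6·2 = 18
gcd(3,6,5,6) = 1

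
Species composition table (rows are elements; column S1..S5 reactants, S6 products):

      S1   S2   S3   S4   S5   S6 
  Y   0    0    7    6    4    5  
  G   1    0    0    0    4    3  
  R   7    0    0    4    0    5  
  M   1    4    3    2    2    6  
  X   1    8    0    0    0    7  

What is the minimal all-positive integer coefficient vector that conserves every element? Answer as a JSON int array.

Coefficients: [3, 4, 1, 1, 3, 5]

Y: 3·0+4·0+1·7+1·6+3·4 = 25 | 5·5 = 25
G: 3·1+4·0+1·0+1·0+3·4 = 15 | 5·3 = 15
R: 3·7+4·0+1·0+1·4+3·0 = 25 | 5·5 = 25
M: 3·1+4·4+1·3+1·2+3·2 = 30 | 5·6 = 30
X: 3·1+4·8+1·0+1·0+3·0 = 35 | 5·7 = 35
gcd(3,4,1,1,3,5) = 1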